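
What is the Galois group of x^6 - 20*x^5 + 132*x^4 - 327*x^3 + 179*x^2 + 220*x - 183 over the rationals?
The polynomial f is an irreducible sextic over Q, so G = Gal(f/Q) is one of the 16 transitive subgroups 6T1, ..., 6T16 of S_6. The discriminant of f is 8413926734596681 = 91727459^2, a perfect square, so G is contained in A_6. The transitive groups of degree 6 contained in A_6 are: A_4 (6T4, order 12), S_4 (6T7, order 24), (C_3 x C_3) : C_4 (6T10, order 36), PSL(2,5) (6T12, order 60), A_6 (6T15, order 360). By Dedekind's theorem, for a prime p not dividing disc(f) the degrees of the irreducible factors of f mod p form the cycle type of an element of G. Factoring f modulo the 21 such primes p <= 79 (skipping 19, which divides the discriminant), each new pattern first appears at: mod 2: f = (x + 1)(x^5 + x^4 + x^3 + x + 1), pattern 5+1; mod 7: f = (x^3 + 4)(x^3 + x^2 + 6x + 5), pattern 3+3; mod 61: f = (x)(x + 21)(x^2 + 6x + 41)(x^2 + 14x + 14), pattern 2+2+1+1. No other pattern occurs in this range, so the set of observed cycle types is {5+1, 3+3, 2+2+1+1}. The candidates containing elements of all these cycle types are PSL(2,5) (6T12) of order 60, A_6 (6T15) of order 360; the others are excluded. The observed types are precisely the cycle types that occur in PSL(2,5) (6T12) (apart from the identity). Each of the other remaining candidates has further cycle types, and by the Chebotarev density theorem the matching factorization patterns would occur for a proportion of primes equal to their share of the group: A_6 (6T15) additionally contains elements of type 4+2, 3+1+1+1 (130 of its 360 elements, about 36% of primes). None of the 21 primes tested shows any such pattern (for each of these groups the chance of that is below 10^-4), which rules them out. Hence G = PSL(2,5) (6T12), of order 60.

PSL(2,5) (order 60)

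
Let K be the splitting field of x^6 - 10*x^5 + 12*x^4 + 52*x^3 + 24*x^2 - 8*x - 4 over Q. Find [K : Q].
The degree of the splitting field over Q equals the order of the Galois group, so first determine the group. The polynomial f is an irreducible sextic over Q, so G = Gal(f/Q) is one of the 16 transitive subgroups 6T1, ..., 6T16 of S_6. The discriminant of f is 518686720000, which is not a perfect square, so G is not contained in A_6. The transitive groups of degree 6 not contained in A_6 are: C_6 (6T1, order 6), S_3 (6T2, order 6), D_6 (6T3, order 12), C_3 x S_3 (6T5, order 18), A_4 x C_2 (6T6, order 24), S_4 (6T8, order 24), S_3 x S_3 (6T9, order 36), S_4 x C_2 (6T11, order 48), (S_3 x S_3) : C_2 (6T13, order 72), PGL(2,5) (6T14, order 120), S_6 (6T16, order 720). By Dedekind's theorem, for a prime p not dividing disc(f) the degrees of the irreducible factors of f mod p form the cycle type of an element of G. Factoring f modulo the 23 such primes p <= 101 (skipping 2, 5, 37, which divide the discriminant), each new pattern first appears at: mod 3: f = (x^3 + 2x + 2)(x^3 + 2x^2 + x + 1), pattern 3+3; mod 13: f = (x^2 + 3x + 4)(x^2 + 6x + 11)(x^2 + 7x + 7), pattern 2+2+2; mod 67: f = (x + 2)(x + 14)(x + 23)(x + 30)(x + 56)(x + 66), pattern 1+1+1+1+1+1. No other pattern occurs in this range, so the set of observed cycle types is {3+3, 2+2+2, 1+1+1+1+1+1}. The candidates containing elements of all these cycle types are C_6 (6T1) of order 6, S_3 (6T2) of order 6, D_6 (6T3) of order 12, C_3 x S_3 (6T5) of order 18, A_4 x C_2 (6T6) of order 24, S_4 (6T8) of order 24, S_3 x S_3 (6T9) of order 36, S_4 x C_2 (6T11) of order 48, (S_3 x S_3) : C_2 (6T13) of order 72, PGL(2,5) (6T14) of order 120, S_6 (6T16) of order 720; the others are excluded. The observed types are precisely the cycle types that occur in S_3 (6T2). Each of the other remaining candidates has further cycle types, and by the Chebotarev density theorem the matching factorization patterns would occur for a proportion of primes equal to their share of the group: C_6 (6T1) additionally contains elements of type 6 (2 of its 6 elements, about 33% of primes); D_6 (6T3) additionally contains elements of type 6, 2+2+1+1 (5 of its 12 elements, about 42% of primes); C_3 x S_3 (6T5) additionally contains elements of type 6, 3+1+1+1 (10 of its 18 elements, about 56% of primes); A_4 x C_2 (6T6) additionally contains elements of type 6, 2+2+1+1, 2+1+1+1+1 (14 of its 24 elements, about 58% of primes); S_4 (6T8) additionally contains elements of type 4+1+1, 2+2+1+1 (9 of its 24 elements, about 38% of primes); S_3 x S_3 (6T9) additionally contains elements of type 6, 3+1+1+1, 2+2+1+1 (25 of its 36 elements, about 69% of primes); S_4 x C_2 (6T11) additionally contains elements of type 6, 4+2, 4+1+1, 2+2+1+1, 2+1+1+1+1 (32 of its 48 elements, about 67% of primes); (S_3 x S_3) : C_2 (6T13) additionally contains elements of type 6, 4+2, 3+2+1, 3+1+1+1, 2+2+1+1, 2+1+1+1+1 (61 of its 72 elements, about 85% of primes); PGL(2,5) (6T14) additionally contains elements of type 6, 5+1, 4+1+1, 2+2+1+1 (89 of its 120 elements, about 74% of primes); S_6 (6T16) additionally contains elements of type 6, 5+1, 4+2, 4+1+1, 3+2+1, 3+1+1+1, 2+2+1+1, 2+1+1+1+1 (664 of its 720 elements, about 92% of primes). None of the 23 primes tested shows any such pattern (for each of these groups the chance of that is below 10^-4), which rules them out. Hence G = S_3 (6T2), of order 6. The Galois group S_3 (6T2) has order 6, so the splitting field has degree 6 over Q.

6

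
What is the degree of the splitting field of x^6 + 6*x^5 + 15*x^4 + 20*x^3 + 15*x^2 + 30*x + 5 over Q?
360

The degree of the splitting field over Q equals the order of the Galois group, so first determine the group. The polynomial f is an irreducible sextic over Q, so G = Gal(f/Q) is one of the 16 transitive subgroups 6T1, ..., 6T16 of S_6. The discriminant of f is 746496000000 = 864000^2, a perfect square, so G is contained in A_6. The transitive groups of degree 6 contained in A_6 are: A_4 (6T4, order 12), S_4 (6T7, order 24), (C_3 x C_3) : C_4 (6T10, order 36), PSL(2,5) (6T12, order 60), A_6 (6T15, order 360). By Dedekind's theorem, for a prime p not dividing disc(f) the degrees of the irreducible factors of f mod p form the cycle type of an element of G. Factoring f modulo the 6 such primes p <= 23 (skipping 2, 3, 5, which divide the discriminant), each new pattern first appears at: mod 7: f = (x + 4)(x^5 + 2x^4 + 6x^2 + 5x + 3), pattern 5+1; mod 23: f = (x + 8)(x + 13)(x + 22)(x^3 + 9x^2 + 5x + 13), pattern 3+1+1+1. No other pattern occurs in this range, so the set of observed cycle types is {5+1, 3+1+1+1}. Among the candidates above, the only group containing elements of all these cycle types is A_6 (6T15) — each of A_4 (6T4), S_4 (6T7), (C_3 x C_3) : C_4 (6T10), PSL(2,5) (6T12) lacks at least one of them. Hence G = A_6 (6T15), of order 360. The Galois group A_6 (6T15) has order 360, so the splitting field has degree 360 over Q.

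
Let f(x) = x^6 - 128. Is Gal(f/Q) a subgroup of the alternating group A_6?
The polynomial is irreducible of degree 6 over Q. Its discriminant is 1603087953297408, which is not a perfect square. A Galois group lies in the alternating group exactly when the discriminant is a square in Q, so the Galois group (D_6) is not contained in A_6.

No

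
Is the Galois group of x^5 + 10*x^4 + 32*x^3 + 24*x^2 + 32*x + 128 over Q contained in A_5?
No

The polynomial is irreducible of degree 5 over Q. Its discriminant is 589639450624, which is not a perfect square. A Galois group lies in the alternating group exactly when the discriminant is a square in Q, so the Galois group (S_5) is not contained in A_5.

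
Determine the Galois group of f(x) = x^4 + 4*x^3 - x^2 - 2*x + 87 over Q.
S_4, the symmetric group on 4 letters

The polynomial is an irreducible quartic over Q and its discriminant is 109659856, which is not a perfect square, so the Galois group is not contained in A_4. The resolvent cubic y^3 + y^2 - 356*y - 1744 is irreducible over Q. An irreducible resolvent with non-square discriminant gives S_4.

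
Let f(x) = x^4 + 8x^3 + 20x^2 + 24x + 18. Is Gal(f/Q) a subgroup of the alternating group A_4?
No

The polynomial is irreducible of degree 4 over Q. Its discriminant is -165888, which is not a perfect square. A Galois group lies in the alternating group exactly when the discriminant is a square in Q, so the Galois group (D_4) is not contained in A_4.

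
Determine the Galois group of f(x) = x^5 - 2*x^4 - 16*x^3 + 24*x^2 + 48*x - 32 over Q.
C_5, the cyclic group of order 5

The polynomial f is an irreducible quintic over Q, so G = Gal(f/Q) is a transitive subgroup of S_5: one of C_5 (5T1, order 5), D_5 (5T2, order 10), F_20 (5T3, order 20), A_5 (5T4, order 60) or S_5 (5T5, order 120). The discriminant of f is 15352201216 = 123904^2, a perfect square, so G is contained in A_5. The transitive groups of degree 5 contained in A_5 are: C_5 (5T1, order 5), D_5 (5T2, order 10), A_5 (5T4, order 60). By Dedekind's theorem, for a prime p not dividing disc(f) the degrees of the irreducible factors of f mod p form the cycle type of an element of G. Factoring f modulo the 14 such primes p <= 53 (skipping 2, 11, which divide the discriminant), each new pattern first appears at: mod 3: f = (x^5 + x^4 + 2x^3 + 1), pattern 5; mod 23: f = (x + 5)(x + 8)(x + 12)(x + 20)(x + 22), pattern 1+1+1+1+1. No other pattern occurs in this range, so the set of observed cycle types is {5, 1+1+1+1+1}. The candidates containing elements of all these cycle types are C_5 (5T1) of order 5, D_5 (5T2) of order 10, A_5 (5T4) of order 60; the others are excluded. The observed types are precisely the cycle types that occur in C_5 (5T1). Each of the other remaining candidates has further cycle types, and by the Chebotarev density theorem the matching factorization patterns would occur for a proportion of primes equal to their share of the group: D_5 (5T2) additionally contains elements of type 2+2+1 (5 of its 10 elements, about 50% of primes); A_5 (5T4) additionally contains elements of type 3+1+1, 2+2+1 (35 of its 60 elements, about 58% of primes). None of the 14 primes tested shows any such pattern (for each of these groups the chance of that is below 10^-4), which rules them out. Hence G = C_5 (5T1), of order 5.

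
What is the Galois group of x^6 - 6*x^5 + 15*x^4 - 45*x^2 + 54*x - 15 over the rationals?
The polynomial f is an irreducible sextic over Q, so G = Gal(f/Q) is one of the 16 transitive subgroups 6T1, ..., 6T16 of S_6. The discriminant of f is 660451885056, which is not a perfect square, so G is not contained in A_6. The transitive groups of degree 6 not contained in A_6 are: C_6 (6T1, order 6), S_3 (6T2, order 6), D_6 (6T3, order 12), C_3 x S_3 (6T5, order 18), A_4 x C_2 (6T6, order 24), S_4 (6T8, order 24), S_3 x S_3 (6T9, order 36), S_4 x C_2 (6T11, order 48), (S_3 x S_3) : C_2 (6T13, order 72), PGL(2,5) (6T14, order 120), S_6 (6T16, order 720). By Dedekind's theorem, for a prime p not dividing disc(f) the degrees of the irreducible factors of f mod p form the cycle type of an element of G. Factoring f modulo the 14 such primes p <= 53 (skipping 2, 3, which divide the discriminant), each new pattern first appears at: mod 5: f = (x)(x + 3)(x^2 + 2x + 3)(x^2 + 4x + 1), pattern 2+2+1+1; mod 7: f = (x^6 + x^5 + x^4 + 4x^2 + 5x + 6), pattern 6; mod 19: f = (x + 4)(x + 15)(x + 16)(x^3 + 16x^2 + 3x + 8), pattern 3+1+1+1; mod 31: f = (x^2 + x + 16)(x^2 + 11x + 16)(x^2 + 13x + 2), pattern 2+2+2; mod 43: f = (x^3 + 40x^2 + 3x + 24)(x^3 + 40x^2 + 3x + 37), pattern 3+3. No other pattern occurs in this range, so the set of observed cycle types is {2+2+1+1, 6, 3+1+1+1, 2+2+2, 3+3}. The candidates containing elements of all these cycle types are S_3 x S_3 (6T9) of order 36, (S_3 x S_3) : C_2 (6T13) of order 72, S_6 (6T16) of order 720; the others are excluded. The observed types are precisely the cycle types that occur in S_3 x S_3 (6T9) (apart from the identity). Each of the other remaining candidates has further cycle types, and by the Chebotarev density theorem the matching factorization patterns would occur for a proportion of primes equal to their share of the group: (S_3 x S_3) : C_2 (6T13) additionally contains elements of type 4+2, 3+2+1, 2+1+1+1+1 (36 of its 72 elements, about 50% of primes); S_6 (6T16) additionally contains elements of type 5+1, 4+2, 4+1+1, 3+2+1, 2+1+1+1+1 (459 of its 720 elements, about 64% of primes). None of the 14 primes tested shows any such pattern (for each of these groups the chance of that is below 10^-4), which rules them out. Hence G = S_3 x S_3 (6T9), of order 36.

6T9: S_3 x S_3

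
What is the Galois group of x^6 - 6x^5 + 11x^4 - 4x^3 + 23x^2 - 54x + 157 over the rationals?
The polynomial f is an irreducible sextic over Q, so G = Gal(f/Q) is one of the 16 transitive subgroups 6T1, ..., 6T16 of S_6. The discriminant of f is -5497558138880000, which is not a perfect square, so G is not contained in A_6. The transitive groups of degree 6 not contained in A_6 are: C_6 (6T1, order 6), S_3 (6T2, order 6), D_6 (6T3, order 12), C_3 x S_3 (6T5, order 18), A_4 x C_2 (6T6, order 24), S_4 (6T8, order 24), S_3 x S_3 (6T9, order 36), S_4 x C_2 (6T11, order 48), (S_3 x S_3) : C_2 (6T13, order 72), PGL(2,5) (6T14, order 120), S_6 (6T16, order 720). By Dedekind's theorem, for a prime p not dividing disc(f) the degrees of the irreducible factors of f mod p form the cycle type of an element of G. Factoring f modulo the 22 such primes p <= 89 (skipping 2, 5, which divide the discriminant), each new pattern first appears at: mod 3: f = (x^3 + x^2 + x + 2)(x^3 + 2x^2 + 2x + 2), pattern 3+3; mod 7: f = (x^2 + 2)(x^2 + 3x + 6)(x^2 + 5x + 2), pattern 2+2+2; mod 13: f = (x + 4)(x + 7)(x^4 + 9x^3 + x^2 + 6x + 7), pattern 4+1+1; mod 43: f = (x + 18)(x + 23)(x^2 + 41x + 17)(x^2 + 41x + 41), pattern 2+2+1+1. No other pattern occurs in this range, so the set of observed cycle types is {3+3, 2+2+2, 4+1+1, 2+2+1+1}. The candidates containing elements of all these cycle types are S_4 (6T8) of order 24, S_4 x C_2 (6T11) of order 48, PGL(2,5) (6T14) of order 120, S_6 (6T16) of order 720; the others are excluded. The observed types are precisely the cycle types that occur in S_4 (6T8) (apart from the identity). Each of the other remaining candidates has further cycle types, and by the Chebotarev density theorem the matching factorization patterns would occur for a proportion of primes equal to their share of the group: S_4 x C_2 (6T11) additionally contains elements of type 6, 4+2, 2+1+1+1+1 (17 of its 48 elements, about 35% of primes); PGL(2,5) (6T14) additionally contains elements of type 6, 5+1 (44 of its 120 elements, about 37% of primes); S_6 (6T16) additionally contains elements of type 6, 5+1, 4+2, 3+2+1, 3+1+1+1, 2+1+1+1+1 (529 of its 720 elements, about 73% of primes). None of the 22 primes tested shows any such pattern (for each of these groups the chance of that is below 10^-4), which rules them out. Hence G = S_4 (6T8), of order 24.

S_4, S_4(6c), the S_4-action on 6 points not in A_6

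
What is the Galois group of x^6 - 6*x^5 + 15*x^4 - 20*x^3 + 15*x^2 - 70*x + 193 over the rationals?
The polynomial f is an irreducible sextic over Q, so G = Gal(f/Q) is one of the 16 transitive subgroups 6T1, ..., 6T16 of S_6. The discriminant of f is -1388339588497408, which is not a perfect square, so G is not contained in A_6. The transitive groups of degree 6 not contained in A_6 are: C_6 (6T1, order 6), S_3 (6T2, order 6), D_6 (6T3, order 12), C_3 x S_3 (6T5, order 18), A_4 x C_2 (6T6, order 24), S_4 (6T8, order 24), S_3 x S_3 (6T9, order 36), S_4 x C_2 (6T11, order 48), (S_3 x S_3) : C_2 (6T13, order 72), PGL(2,5) (6T14, order 120), S_6 (6T16, order 720). By Dedekind's theorem, for a prime p not dividing disc(f) the degrees of the irreducible factors of f mod p form the cycle type of an element of G. Factoring f modulo the 3 such primes p <= 7 (skipping 2, which divides the discriminant), each new pattern first appears at: mod 3: f = (x^6 + x^3 + 2x + 1), pattern 6; mod 5: f = (x + 1)(x + 3)(x^4 + 2x^2 + 2x + 1), pattern 4+1+1; mod 7: f = (x + 3)(x^2 + 4x + 1)(x^3 + x^2 + 2x + 6), pattern 3+2+1. No other pattern occurs in this range, so the set of observed cycle types is {6, 4+1+1, 3+2+1}. Among the candidates above, the only group containing elements of all these cycle types is S_6 (6T16); every other candidate lacks at least one of them. Hence G = S_6 (6T16), of order 720.

S_6, the symmetric group on 6 letters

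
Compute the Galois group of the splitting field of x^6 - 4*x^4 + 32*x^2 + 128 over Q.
S_4, S_4(6c), the S_4-action on 6 points not in A_6

The polynomial f is an irreducible sextic over Q, so G = Gal(f/Q) is one of the 16 transitive subgroups 6T1, ..., 6T16 of S_6. The discriminant of f is -5497558138880000, which is not a perfect square, so G is not contained in A_6. The transitive groups of degree 6 not contained in A_6 are: C_6 (6T1, order 6), S_3 (6T2, order 6), D_6 (6T3, order 12), C_3 x S_3 (6T5, order 18), A_4 x C_2 (6T6, order 24), S_4 (6T8, order 24), S_3 x S_3 (6T9, order 36), S_4 x C_2 (6T11, order 48), (S_3 x S_3) : C_2 (6T13, order 72), PGL(2,5) (6T14, order 120), S_6 (6T16, order 720). By Dedekind's theorem, for a prime p not dividing disc(f) the degrees of the irreducible factors of f mod p form the cycle type of an element of G. Factoring f modulo the 22 such primes p <= 89 (skipping 2, 5, which divide the discriminant), each new pattern first appears at: mod 3: f = (x^3 + x^2 + 2)(x^3 + 2x^2 + 1), pattern 3+3; mod 7: f = (x^2 + 1)(x^2 + 2x + 3)(x^2 + 5x + 3), pattern 2+2+2; mod 13: f = (x + 5)(x + 8)(x^4 + 8x^2 + 11), pattern 4+1+1; mod 43: f = (x + 19)(x + 24)(x^2 + 16)(x^2 + 40), pattern 2+2+1+1. No other pattern occurs in this range, so the set of observed cycle types is {3+3, 2+2+2, 4+1+1, 2+2+1+1}. The candidates containing elements of all these cycle types are S_4 (6T8) of order 24, S_4 x C_2 (6T11) of order 48, PGL(2,5) (6T14) of order 120, S_6 (6T16) of order 720; the others are excluded. The observed types are precisely the cycle types that occur in S_4 (6T8) (apart from the identity). Each of the other remaining candidates has further cycle types, and by the Chebotarev density theorem the matching factorization patterns would occur for a proportion of primes equal to their share of the group: S_4 x C_2 (6T11) additionally contains elements of type 6, 4+2, 2+1+1+1+1 (17 of its 48 elements, about 35% of primes); PGL(2,5) (6T14) additionally contains elements of type 6, 5+1 (44 of its 120 elements, about 37% of primes); S_6 (6T16) additionally contains elements of type 6, 5+1, 4+2, 3+2+1, 3+1+1+1, 2+1+1+1+1 (529 of its 720 elements, about 73% of primes). None of the 22 primes tested shows any such pattern (for each of these groups the chance of that is below 10^-4), which rules them out. Hence G = S_4 (6T8), of order 24.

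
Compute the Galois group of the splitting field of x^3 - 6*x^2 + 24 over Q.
C_3 (order 3)

The polynomial is an irreducible cubic over Q and its discriminant is 5184 = 72^2, a perfect square. For an irreducible cubic, a square discriminant forces the Galois group to be A_3, the cyclic group of order 3.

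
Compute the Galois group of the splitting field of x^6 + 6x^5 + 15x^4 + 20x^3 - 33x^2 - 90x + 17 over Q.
A_4 x C_2 (order 24)

The polynomial f is an irreducible sextic over Q, so G = Gal(f/Q) is one of the 16 transitive subgroups 6T1, ..., 6T16 of S_6. The discriminant of f is -450868486864896, which is not a perfect square, so G is not contained in A_6. The transitive groups of degree 6 not contained in A_6 are: C_6 (6T1, order 6), S_3 (6T2, order 6), D_6 (6T3, order 12), C_3 x S_3 (6T5, order 18), A_4 x C_2 (6T6, order 24), S_4 (6T8, order 24), S_3 x S_3 (6T9, order 36), S_4 x C_2 (6T11, order 48), (S_3 x S_3) : C_2 (6T13, order 72), PGL(2,5) (6T14, order 120), S_6 (6T16, order 720). By Dedekind's theorem, for a prime p not dividing disc(f) the degrees of the irreducible factors of f mod p form the cycle type of an element of G. Factoring f modulo the 33 such primes p <= 149 (skipping 2, 3, which divide the discriminant), each new pattern first appears at: mod 5: f = (x^3 + 2x^2 + 4x + 2)(x^3 + 4x^2 + 3x + 1), pattern 3+3; mod 7: f = (x^6 + 6x^5 + x^4 + 6x^3 + 2x^2 + x + 3), pattern 6; mod 17: f = (x)(x + 2)(x^2 + 2x + 7)(x^2 + 2x + 13), pattern 2+2+1+1; mod 19: f = (x + 4)(x + 7)(x + 14)(x + 17)(x^2 + 2x + 8), pattern 2+1+1+1+1; mod 71: f = (x^2 + 2x + 30)(x^2 + 2x + 50)(x^2 + 2x + 65), pattern 2+2+2. No other pattern occurs in this range, so the set of observed cycle types is {3+3, 6, 2+2+1+1, 2+1+1+1+1, 2+2+2}. The candidates containing elements of all these cycle types are A_4 x C_2 (6T6) of order 24, S_4 x C_2 (6T11) of order 48, (S_3 x S_3) : C_2 (6T13) of order 72, S_6 (6T16) of order 720; the others are excluded. The observed types are precisely the cycle types that occur in A_4 x C_2 (6T6) (apart from the identity). Each of the other remaining candidates has further cycle types, and by the Chebotarev density theorem the matching factorization patterns would occur for a proportion of primes equal to their share of the group: S_4 x C_2 (6T11) additionally contains elements of type 4+2, 4+1+1 (12 of its 48 elements, about 25% of primes); (S_3 x S_3) : C_2 (6T13) additionally contains elements of type 4+2, 3+2+1, 3+1+1+1 (34 of its 72 elements, about 47% of primes); S_6 (6T16) additionally contains elements of type 5+1, 4+2, 4+1+1, 3+2+1, 3+1+1+1 (484 of its 720 elements, about 67% of primes). None of the 33 primes tested shows any such pattern (for each of these groups the chance of that is below 10^-4), which rules them out. Hence G = A_4 x C_2 (6T6), of order 24.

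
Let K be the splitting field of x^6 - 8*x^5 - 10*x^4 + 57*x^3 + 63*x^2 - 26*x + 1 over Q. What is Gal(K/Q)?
PSL(2,5) (order 60)

The polynomial f is an irreducible sextic over Q, so G = Gal(f/Q) is one of the 16 transitive subgroups 6T1, ..., 6T16 of S_6. The discriminant of f is 3646117689361 = 1909481^2, a perfect square, so G is contained in A_6. The transitive groups of degree 6 contained in A_6 are: A_4 (6T4, order 12), S_4 (6T7, order 24), (C_3 x C_3) : C_4 (6T10, order 36), PSL(2,5) (6T12, order 60), A_6 (6T15, order 360). By Dedekind's theorem, for a prime p not dividing disc(f) the degrees of the irreducible factors of f mod p form the cycle type of an element of G. Factoring f modulo the 21 such primes p <= 83 (skipping 7, 19, which divide the discriminant), each new pattern first appears at: mod 2: f = (x + 1)(x^5 + x^4 + x^3 + x + 1), pattern 5+1; mod 11: f = (x^3 + 4x^2 + 3x + 6)(x^3 + 10x^2 + 2x + 2), pattern 3+3; mod 61: f = (x + 36)(x + 59)(x^2 + 40x + 1)(x^2 + 40x + 11), pattern 2+2+1+1. No other pattern occurs in this range, so the set of observed cycle types is {5+1, 3+3, 2+2+1+1}. The candidates containing elements of all these cycle types are PSL(2,5) (6T12) of order 60, A_6 (6T15) of order 360; the others are excluded. The observed types are precisely the cycle types that occur in PSL(2,5) (6T12) (apart from the identity). Each of the other remaining candidates has further cycle types, and by the Chebotarev density theorem the matching factorization patterns would occur for a proportion of primes equal to their share of the group: A_6 (6T15) additionally contains elements of type 4+2, 3+1+1+1 (130 of its 360 elements, about 36% of primes). None of the 21 primes tested shows any such pattern (for each of these groups the chance of that is below 10^-4), which rules them out. Hence G = PSL(2,5) (6T12), of order 60.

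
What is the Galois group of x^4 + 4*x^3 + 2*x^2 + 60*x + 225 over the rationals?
The polynomial is an irreducible quartic over Q and its discriminant is 235929600 = 15360^2, a perfect square, so the Galois group is contained in A_4. The resolvent cubic y^3 - 2*y^2 - 660*y - 5400 splits completely over Q, which gives the Klein four-group V_4.

V_4 (order 4)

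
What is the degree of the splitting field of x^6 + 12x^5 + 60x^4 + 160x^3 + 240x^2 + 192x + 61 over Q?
12

The degree of the splitting field over Q equals the order of the Galois group, so first determine the group. The polynomial f is an irreducible sextic over Q, so G = Gal(f/Q) is one of the 16 transitive subgroups 6T1, ..., 6T16 of S_6. The discriminant of f is 11337408, which is not a perfect square, so G is not contained in A_6. The transitive groups of degree 6 not contained in A_6 are: C_6 (6T1, order 6), S_3 (6T2, order 6), D_6 (6T3, order 12), C_3 x S_3 (6T5, order 18), A_4 x C_2 (6T6, order 24), S_4 (6T8, order 24), S_3 x S_3 (6T9, order 36), S_4 x C_2 (6T11, order 48), (S_3 x S_3) : C_2 (6T13, order 72), PGL(2,5) (6T14, order 120), S_6 (6T16, order 720). By Dedekind's theorem, for a prime p not dividing disc(f) the degrees of the irreducible factors of f mod p form the cycle type of an element of G. Factoring f modulo the 79 such primes p <= 419 (skipping 2, 3, which divide the discriminant), each new pattern first appears at: mod 5: f = (x^2 + x + 1)(x^2 + 2x + 3)(x^2 + 4x + 2), pattern 2+2+2; mod 7: f = (x^6 + 5x^5 + 4x^4 + 6x^3 + 2x^2 + 3x + 5), pattern 6; mod 11: f = (x + 5)(x + 10)(x^2 + x + 7)(x^2 + 7x + 8), pattern 2+2+1+1; mod 13: f = (x^3 + 6x^2 + 12x + 4)(x^3 + 6x^2 + 12x + 12), pattern 3+3; mod 61: f = (x)(x + 4)(x + 28)(x + 30)(x + 35)(x + 37), pattern 1+1+1+1+1+1. No other pattern occurs in this range, so the set of observed cycle types is {2+2+2, 6, 2+2+1+1, 3+3, 1+1+1+1+1+1}. The candidates containing elements of all these cycle types are D_6 (6T3) of order 12, A_4 x C_2 (6T6) of order 24, S_3 x S_3 (6T9) of order 36, S_4 x C_2 (6T11) of order 48, (S_3 x S_3) : C_2 (6T13) of order 72, PGL(2,5) (6T14) of order 120, S_6 (6T16) of order 720; the others are excluded. The observed types are precisely the cycle types that occur in D_6 (6T3). Each of the other remaining candidates has further cycle types, and by the Chebotarev density theorem the matching factorization patterns would occur for a proportion of primes equal to their share of the group: A_4 x C_2 (6T6) additionally contains elements of type 2+1+1+1+1 (3 of its 24 elements, about 12% of primes); S_3 x S_3 (6T9) additionally contains elements of type 3+1+1+1 (4 of its 36 elements, about 11% of primes); S_4 x C_2 (6T11) additionally contains elements of type 4+2, 4+1+1, 2+1+1+1+1 (15 of its 48 elements, about 31% of primes); (S_3 x S_3) : C_2 (6T13) additionally contains elements of type 4+2, 3+2+1, 3+1+1+1, 2+1+1+1+1 (40 of its 72 elements, about 56% of primes); PGL(2,5) (6T14) additionally contains elements of type 5+1, 4+1+1 (54 of its 120 elements, about 45% of primes); S_6 (6T16) additionally contains elements of type 5+1, 4+2, 4+1+1, 3+2+1, 3+1+1+1, 2+1+1+1+1 (499 of its 720 elements, about 69% of primes). None of the 79 primes tested shows any such pattern (for each of these groups the chance of that is below 10^-4), which rules them out. Hence G = D_6 (6T3), of order 12. The Galois group D_6 (6T3) has order 12, so the splitting field has degree 12 over Q.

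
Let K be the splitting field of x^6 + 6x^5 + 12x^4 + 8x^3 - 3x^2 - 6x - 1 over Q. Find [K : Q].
The degree of the splitting field over Q equals the order of the Galois group, so first determine the group. The polynomial f is an irreducible sextic over Q, so G = Gal(f/Q) is one of the 16 transitive subgroups 6T1, ..., 6T16 of S_6. The discriminant of f is -419904, which is not a perfect square, so G is not contained in A_6. The transitive groups of degree 6 not contained in A_6 are: C_6 (6T1, order 6), S_3 (6T2, order 6), D_6 (6T3, order 12), C_3 x S_3 (6T5, order 18), A_4 x C_2 (6T6, order 24), S_4 (6T8, order 24), S_3 x S_3 (6T9, order 36), S_4 x C_2 (6T11, order 48), (S_3 x S_3) : C_2 (6T13, order 72), PGL(2,5) (6T14, order 120), S_6 (6T16, order 720). By Dedekind's theorem, for a prime p not dividing disc(f) the degrees of the irreducible factors of f mod p form the cycle type of an element of G. Factoring f modulo the 33 such primes p <= 149 (skipping 2, 3, which divide the discriminant), each new pattern first appears at: mod 5: f = (x^3 + 2x^2 + 1)(x^3 + 4x^2 + 4x + 4), pattern 3+3; mod 7: f = (x^6 + 6x^5 + 5x^4 + x^3 + 4x^2 + x + 6), pattern 6; mod 17: f = (x + 3)(x + 16)(x^2 + 2x + 7)(x^2 + 2x + 13), pattern 2+2+1+1; mod 19: f = (x + 7)(x + 8)(x + 13)(x + 14)(x^2 + 2x + 7), pattern 2+1+1+1+1; mod 71: f = (x^2 + 2x + 41)(x^2 + 2x + 46)(x^2 + 2x + 55), pattern 2+2+2. No other pattern occurs in this range, so the set of observed cycle types is {3+3, 6, 2+2+1+1, 2+1+1+1+1, 2+2+2}. The candidates containing elements of all these cycle types are A_4 x C_2 (6T6) of order 24, S_4 x C_2 (6T11) of order 48, (S_3 x S_3) : C_2 (6T13) of order 72, S_6 (6T16) of order 720; the others are excluded. The observed types are precisely the cycle types that occur in A_4 x C_2 (6T6) (apart from the identity). Each of the other remaining candidates has further cycle types, and by the Chebotarev density theorem the matching factorization patterns would occur for a proportion of primes equal to their share of the group: S_4 x C_2 (6T11) additionally contains elements of type 4+2, 4+1+1 (12 of its 48 elements, about 25% of primes); (S_3 x S_3) : C_2 (6T13) additionally contains elements of type 4+2, 3+2+1, 3+1+1+1 (34 of its 72 elements, about 47% of primes); S_6 (6T16) additionally contains elements of type 5+1, 4+2, 4+1+1, 3+2+1, 3+1+1+1 (484 of its 720 elements, about 67% of primes). None of the 33 primes tested shows any such pattern (for each of these groups the chance of that is below 10^-4), which rules them out. Hence G = A_4 x C_2 (6T6), of order 24. The Galois group A_4 x C_2 (6T6) has order 24, so the splitting field has degree 24 over Q.

24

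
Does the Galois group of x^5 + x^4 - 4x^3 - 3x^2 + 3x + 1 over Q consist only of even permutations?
Yes

The polynomial is irreducible of degree 5 over Q. Its discriminant is 14641 = 121^2, a perfect square. A Galois group lies in the alternating group exactly when the discriminant is a square in Q, so the Galois group (C_5) is contained in A_5.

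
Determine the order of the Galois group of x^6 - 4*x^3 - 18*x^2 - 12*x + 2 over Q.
The degree of the splitting field over Q equals the order of the Galois group, so first determine the group. The polynomial f is an irreducible sextic over Q, so G = Gal(f/Q) is one of the 16 transitive subgroups 6T1, ..., 6T16 of S_6. The discriminant of f is 4516300800, which is not a perfect square, so G is not contained in A_6. The transitive groups of degree 6 not contained in A_6 are: C_6 (6T1, order 6), S_3 (6T2, order 6), D_6 (6T3, order 12), C_3 x S_3 (6T5, order 18), A_4 x C_2 (6T6, order 24), S_4 (6T8, order 24), S_3 x S_3 (6T9, order 36), S_4 x C_2 (6T11, order 48), (S_3 x S_3) : C_2 (6T13, order 72), PGL(2,5) (6T14, order 120), S_6 (6T16, order 720). By Dedekind's theorem, for a prime p not dividing disc(f) the degrees of the irreducible factors of f mod p form the cycle type of an element of G. Factoring f modulo the 79 such primes p <= 431 (skipping 2, 3, 5, 11, which divide the discriminant), each new pattern first appears at: mod 7: f = (x^3 + 2x + 1)(x^3 + 5x + 2), pattern 3+3; mod 13: f = (x^6 + 9x^3 + 8x^2 + x + 2), pattern 6; mod 17: f = (x + 4)(x + 14)(x^2 + 3x + 10)(x^2 + 13x + 15), pattern 2+2+1+1; mod 29: f = (x^2 + 3)(x^2 + 6x + 12)(x^2 + 23x + 21), pattern 2+2+2; mod 31: f = (x + 3)(x + 14)(x + 23)(x + 25)(x + 29)(x + 30), pattern 1+1+1+1+1+1. No other pattern occurs in this range, so the set of observed cycle types is {3+3, 6, 2+2+1+1, 2+2+2, 1+1+1+1+1+1}. The candidates containing elements of all these cycle types are D_6 (6T3) of order 12, A_4 x C_2 (6T6) of order 24, S_3 x S_3 (6T9) of order 36, S_4 x C_2 (6T11) of order 48, (S_3 x S_3) : C_2 (6T13) of order 72, PGL(2,5) (6T14) of order 120, S_6 (6T16) of order 720; the others are excluded. The observed types are precisely the cycle types that occur in D_6 (6T3). Each of the other remaining candidates has further cycle types, and by the Chebotarev density theorem the matching factorization patterns would occur for a proportion of primes equal to their share of the group: A_4 x C_2 (6T6) additionally contains elements of type 2+1+1+1+1 (3 of its 24 elements, about 12% of primes); S_3 x S_3 (6T9) additionally contains elements of type 3+1+1+1 (4 of its 36 elements, about 11% of primes); S_4 x C_2 (6T11) additionally contains elements of type 4+2, 4+1+1, 2+1+1+1+1 (15 of its 48 elements, about 31% of primes); (S_3 x S_3) : C_2 (6T13) additionally contains elements of type 4+2, 3+2+1, 3+1+1+1, 2+1+1+1+1 (40 of its 72 elements, about 56% of primes); PGL(2,5) (6T14) additionally contains elements of type 5+1, 4+1+1 (54 of its 120 elements, about 45% of primes); S_6 (6T16) additionally contains elements of type 5+1, 4+2, 4+1+1, 3+2+1, 3+1+1+1, 2+1+1+1+1 (499 of its 720 elements, about 69% of primes). None of the 79 primes tested shows any such pattern (for each of these groups the chance of that is below 10^-4), which rules them out. Hence G = D_6 (6T3), of order 12. The Galois group D_6 (6T3) has order 12, so the splitting field has degree 12 over Q.

12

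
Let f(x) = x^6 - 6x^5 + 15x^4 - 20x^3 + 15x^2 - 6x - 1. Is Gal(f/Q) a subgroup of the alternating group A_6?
The polynomial is irreducible of degree 6 over Q. Its discriminant is 1492992, which is not a perfect square. A Galois group lies in the alternating group exactly when the discriminant is a square in Q, so the Galois group (D_6) is not contained in A_6.

No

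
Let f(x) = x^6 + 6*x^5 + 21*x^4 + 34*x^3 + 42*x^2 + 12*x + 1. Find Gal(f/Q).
PGL(2,5) (order 120)

The polynomial f is an irreducible sextic over Q, so G = Gal(f/Q) is one of the 16 transitive subgroups 6T1, ..., 6T16 of S_6. The discriminant of f is -1024192512, which is not a perfect square, so G is not contained in A_6. The transitive groups of degree 6 not contained in A_6 are: C_6 (6T1, order 6), S_3 (6T2, order 6), D_6 (6T3, order 12), C_3 x S_3 (6T5, order 18), A_4 x C_2 (6T6, order 24), S_4 (6T8, order 24), S_3 x S_3 (6T9, order 36), S_4 x C_2 (6T11, order 48), (S_3 x S_3) : C_2 (6T13, order 72), PGL(2,5) (6T14, order 120), S_6 (6T16, order 720). By Dedekind's theorem, for a prime p not dividing disc(f) the degrees of the irreducible factors of f mod p form the cycle type of an element of G. Factoring f modulo the 21 such primes p <= 89 (skipping 2, 3, 7, which divide the discriminant), each new pattern first appears at: mod 5: f = (x^6 + x^5 + x^4 + 4x^3 + 2x^2 + 2x + 1), pattern 6; mod 11: f = (x + 7)(x^5 + 10x^4 + 6x^3 + 3x^2 + 10x + 8), pattern 5+1; mod 13: f = (x + 1)(x + 12)(x^4 + 6x^3 + 9x^2 + x + 12), pattern 4+1+1; mod 23: f = (x + 14)(x + 20)(x^2 + 2x + 4)(x^2 + 16x + 13), pattern 2+2+1+1; mod 43: f = (x^3 + 22x^2 + 37x + 39)(x^3 + 27x^2 + 35x + 32), pattern 3+3; mod 61: f = (x^2 + 5x + 22)(x^2 + 18x + 52)(x^2 + 44x + 4), pattern 2+2+2. No other pattern occurs in this range, so the set of observed cycle types is {6, 5+1, 4+1+1, 2+2+1+1, 3+3, 2+2+2}. The candidates containing elements of all these cycle types are PGL(2,5) (6T14) of order 120, S_6 (6T16) of order 720; the others are excluded. The observed types are precisely the cycle types that occur in PGL(2,5) (6T14) (apart from the identity). Each of the other remaining candidates has further cycle types, and by the Chebotarev density theorem the matching factorization patterns would occur for a proportion of primes equal to their share of the group: S_6 (6T16) additionally contains elements of type 4+2, 3+2+1, 3+1+1+1, 2+1+1+1+1 (265 of its 720 elements, about 37% of primes). None of the 21 primes tested shows any such pattern (for each of these groups the chance of that is below 10^-4), which rules them out. Hence G = PGL(2,5) (6T14), of order 120.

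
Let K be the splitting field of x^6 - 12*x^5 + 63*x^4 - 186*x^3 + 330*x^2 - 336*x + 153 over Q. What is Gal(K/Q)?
The polynomial f is an irreducible sextic over Q, so G = Gal(f/Q) is one of the 16 transitive subgroups 6T1, ..., 6T16 of S_6. The discriminant of f is -16003008, which is not a perfect square, so G is not contained in A_6. The transitive groups of degree 6 not contained in A_6 are: C_6 (6T1, order 6), S_3 (6T2, order 6), D_6 (6T3, order 12), C_3 x S_3 (6T5, order 18), A_4 x C_2 (6T6, order 24), S_4 (6T8, order 24), S_3 x S_3 (6T9, order 36), S_4 x C_2 (6T11, order 48), (S_3 x S_3) : C_2 (6T13, order 72), PGL(2,5) (6T14, order 120), S_6 (6T16, order 720). By Dedekind's theorem, for a prime p not dividing disc(f) the degrees of the irreducible factors of f mod p form the cycle type of an element of G. Factoring f modulo the 21 such primes p <= 89 (skipping 2, 3, 7, which divide the discriminant), each new pattern first appears at: mod 5: f = (x^6 + 3x^5 + 3x^4 + 4x^3 + 4x + 3), pattern 6; mod 11: f = (x + 7)(x^5 + 3x^4 + 9x^3 + 4x^2 + 5x + 3), pattern 5+1; mod 13: f = (x + 3)(x + 12)(x^4 + 12x^3 + 3x^2 + 1), pattern 4+1+1; mod 23: f = (x + 1)(x + 5)(x^2 + x + 19)(x^2 + 4x + 5), pattern 2+2+1+1; mod 43: f = (x^3 + 13x^2 + x + 3)(x^3 + 18x^2 + 8), pattern 3+3; mod 61: f = (x^2 + 28x + 34)(x^2 + 39x + 52)(x^2 + 43x + 30), pattern 2+2+2. No other pattern occurs in this range, so the set of observed cycle types is {6, 5+1, 4+1+1, 2+2+1+1, 3+3, 2+2+2}. The candidates containing elements of all these cycle types are PGL(2,5) (6T14) of order 120, S_6 (6T16) of order 720; the others are excluded. The observed types are precisely the cycle types that occur in PGL(2,5) (6T14) (apart from the identity). Each of the other remaining candidates has further cycle types, and by the Chebotarev density theorem the matching factorization patterns would occur for a proportion of primes equal to their share of the group: S_6 (6T16) additionally contains elements of type 4+2, 3+2+1, 3+1+1+1, 2+1+1+1+1 (265 of its 720 elements, about 37% of primes). None of the 21 primes tested shows any such pattern (for each of these groups the chance of that is below 10^-4), which rules them out. Hence G = PGL(2,5) (6T14), of order 120.

6T14: PGL(2,5)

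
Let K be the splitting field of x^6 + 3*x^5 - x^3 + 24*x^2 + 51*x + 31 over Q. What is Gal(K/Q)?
The polynomial f is an irreducible sextic over Q, so G = Gal(f/Q) is one of the 16 transitive subgroups 6T1, ..., 6T16 of S_6. The discriminant of f is -67744512, which is not a perfect square, so G is not contained in A_6. The transitive groups of degree 6 not contained in A_6 are: C_6 (6T1, order 6), S_3 (6T2, order 6), D_6 (6T3, order 12), C_3 x S_3 (6T5, order 18), A_4 x C_2 (6T6, order 24), S_4 (6T8, order 24), S_3 x S_3 (6T9, order 36), S_4 x C_2 (6T11, order 48), (S_3 x S_3) : C_2 (6T13, order 72), PGL(2,5) (6T14, order 120), S_6 (6T16, order 720). By Dedekind's theorem, for a prime p not dividing disc(f) the degrees of the irreducible factors of f mod p form the cycle type of an element of G. Factoring f modulo the 23 such primes p <= 101 (skipping 2, 3, 11, which divide the discriminant), each new pattern first appears at: mod 5: f = (x^2 + 2)(x^2 + x + 2)(x^2 + 2x + 4), pattern 2+2+2; mod 7: f = (x^3 + 4x^2 + 4x + 6)(x^3 + 6x^2 + 4), pattern 3+3; mod 31: f = (x)(x + 14)(x + 15)(x + 17)(x + 24)(x + 26), pattern 1+1+1+1+1+1. No other pattern occurs in this range, so the set of observed cycle types is {2+2+2, 3+3, 1+1+1+1+1+1}. The candidates containing elements of all these cycle types are C_6 (6T1) of order 6, S_3 (6T2) of order 6, D_6 (6T3) of order 12, C_3 x S_3 (6T5) of order 18, A_4 x C_2 (6T6) of order 24, S_4 (6T8) of order 24, S_3 x S_3 (6T9) of order 36, S_4 x C_2 (6T11) of order 48, (S_3 x S_3) : C_2 (6T13) of order 72, PGL(2,5) (6T14) of order 120, S_6 (6T16) of order 720; the others are excluded. The observed types are precisely the cycle types that occur in S_3 (6T2). Each of the other remaining candidates has further cycle types, and by the Chebotarev density theorem the matching factorization patterns would occur for a proportion of primes equal to their share of the group: C_6 (6T1) additionally contains elements of type 6 (2 of its 6 elements, about 33% of primes); D_6 (6T3) additionally contains elements of type 6, 2+2+1+1 (5 of its 12 elements, about 42% of primes); C_3 x S_3 (6T5) additionally contains elements of type 6, 3+1+1+1 (10 of its 18 elements, about 56% of primes); A_4 x C_2 (6T6) additionally contains elements of type 6, 2+2+1+1, 2+1+1+1+1 (14 of its 24 elements, about 58% of primes); S_4 (6T8) additionally contains elements of type 4+1+1, 2+2+1+1 (9 of its 24 elements, about 38% of primes); S_3 x S_3 (6T9) additionally contains elements of type 6, 3+1+1+1, 2+2+1+1 (25 of its 36 elements, about 69% of primes); S_4 x C_2 (6T11) additionally contains elements of type 6, 4+2, 4+1+1, 2+2+1+1, 2+1+1+1+1 (32 of its 48 elements, about 67% of primes); (S_3 x S_3) : C_2 (6T13) additionally contains elements of type 6, 4+2, 3+2+1, 3+1+1+1, 2+2+1+1, 2+1+1+1+1 (61 of its 72 elements, about 85% of primes); PGL(2,5) (6T14) additionally contains elements of type 6, 5+1, 4+1+1, 2+2+1+1 (89 of its 120 elements, about 74% of primes); S_6 (6T16) additionally contains elements of type 6, 5+1, 4+2, 4+1+1, 3+2+1, 3+1+1+1, 2+2+1+1, 2+1+1+1+1 (664 of its 720 elements, about 92% of primes). None of the 23 primes tested shows any such pattern (for each of these groups the chance of that is below 10^-4), which rules them out. Hence G = S_3 (6T2), of order 6.

S_3 (also written S3)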